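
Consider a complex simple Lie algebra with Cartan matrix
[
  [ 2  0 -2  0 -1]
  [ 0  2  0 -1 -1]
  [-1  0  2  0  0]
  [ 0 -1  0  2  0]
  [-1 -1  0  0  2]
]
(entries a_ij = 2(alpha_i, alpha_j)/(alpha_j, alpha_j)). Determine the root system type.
type B_5

The matrix has rank 5 with 2's on the diagonal. Reading the off-diagonal entries as Dynkin edges (a single edge where a_ij = a_ji = -1; a double or triple edge where a_ij * a_ji = 2 or 3), the diagram is a chain of 5 nodes with a double edge at one end; the terminal node there is the unique short simple root (B_5). One simple-root ordering that puts it in standard form is (alpha_4, alpha_2, alpha_5, alpha_1, alpha_3). So the algebra is type B_5, i.e. so(11).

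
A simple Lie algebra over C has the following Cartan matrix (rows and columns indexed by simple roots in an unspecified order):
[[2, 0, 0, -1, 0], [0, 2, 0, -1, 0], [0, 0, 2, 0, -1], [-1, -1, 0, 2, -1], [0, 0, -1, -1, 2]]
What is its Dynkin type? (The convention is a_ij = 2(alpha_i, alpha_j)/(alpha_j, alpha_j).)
D_5

The matrix has rank 5 with 2's on the diagonal. Reading the off-diagonal entries as Dynkin edges (a single edge where a_ij = a_ji = -1; a double or triple edge where a_ij * a_ji = 2 or 3), the diagram is a chain of 3 nodes with a fork of two nodes at one end (D_5). One simple-root ordering that puts it in standard form is (alpha_3, alpha_5, alpha_4, alpha_1, alpha_2). So the algebra is type D_5, i.e. so(10).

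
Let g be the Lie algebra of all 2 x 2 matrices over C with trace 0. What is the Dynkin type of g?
This is sl(2), which has dimension 2^2 - 1 = 3 and rank 2 - 1 = 1 (a Cartan subalgebra is the diagonal traceless matrices). In the classification of classical Lie algebras, the special linear algebra sl(n+1) has type A_n; here n = 1, so the Dynkin diagram is a chain of 1 nodes with single edges (A_1). Hence the type is A_1.

type A_1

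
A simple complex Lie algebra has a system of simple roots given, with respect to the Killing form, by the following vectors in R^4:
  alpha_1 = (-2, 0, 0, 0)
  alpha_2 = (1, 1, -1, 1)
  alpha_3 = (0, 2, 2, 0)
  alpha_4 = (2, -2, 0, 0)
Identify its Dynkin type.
type F_4

Compute the Cartan integers a_ij = 2(alpha_i, alpha_j)/(alpha_j, alpha_j); the resulting 4x4 Cartan matrix is
[[2, -1, 0, -1], [-1, 2, 0, 0], [0, 0, 2, -1], [-2, 0, -1, 2]].
The roots have two lengths (squared-length ratio 2:1); the short ones are alpha_{1,2}. The associated Dynkin diagram is a chain of 4 nodes with a double edge between the middle two (F_4), so the type is F_4.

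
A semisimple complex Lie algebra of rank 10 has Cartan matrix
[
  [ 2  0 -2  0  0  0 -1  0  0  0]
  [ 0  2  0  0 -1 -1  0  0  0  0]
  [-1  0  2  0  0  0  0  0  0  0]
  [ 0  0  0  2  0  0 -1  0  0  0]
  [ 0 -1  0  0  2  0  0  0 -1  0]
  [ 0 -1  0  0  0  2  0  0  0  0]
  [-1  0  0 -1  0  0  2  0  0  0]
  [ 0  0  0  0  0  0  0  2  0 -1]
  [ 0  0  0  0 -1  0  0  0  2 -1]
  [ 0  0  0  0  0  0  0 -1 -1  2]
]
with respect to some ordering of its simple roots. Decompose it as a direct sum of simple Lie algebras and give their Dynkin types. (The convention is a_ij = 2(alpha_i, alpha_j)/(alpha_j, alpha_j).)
The diagram associated to this matrix has two connected components: the simple roots {alpha_2, alpha_5, alpha_6, alpha_8, alpha_9, alpha_10} form a chain of 6 nodes with single edges (A_6), and {alpha_1, alpha_3, alpha_4, alpha_7} form a chain of 4 nodes with a double edge at one end; the terminal node there is the unique short simple root (B_4). A semisimple Lie algebra decomposes uniquely as the direct sum of simple ideals, one per connected component of its Dynkin diagram, so g ≅ A_6 ⊕ B_4 (dimension 48 + 36 = 84).

type A_6 ⊕ type B_4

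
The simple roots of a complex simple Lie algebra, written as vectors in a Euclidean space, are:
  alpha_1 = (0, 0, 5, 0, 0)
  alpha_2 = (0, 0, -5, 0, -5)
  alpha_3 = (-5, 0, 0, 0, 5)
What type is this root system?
B_3

Compute the Cartan integers a_ij = 2(alpha_i, alpha_j)/(alpha_j, alpha_j); the resulting 3x3 Cartan matrix is
[[2, -1, 0], [-2, 2, -1], [0, -1, 2]].
The roots have two lengths (squared-length ratio 2:1); the short ones are alpha_{1}. The associated Dynkin diagram is a chain of 3 nodes with a double edge at one end; the terminal node there is the unique short simple root (B_3), so the type is B_3 (the algebra so(7)).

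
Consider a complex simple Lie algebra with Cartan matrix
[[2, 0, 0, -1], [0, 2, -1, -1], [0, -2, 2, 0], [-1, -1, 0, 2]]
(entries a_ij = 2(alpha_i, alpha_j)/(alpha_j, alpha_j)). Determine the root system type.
C_4 (sp(8))

The matrix has rank 4 with 2's on the diagonal. Reading the off-diagonal entries as Dynkin edges (a single edge where a_ij = a_ji = -1; a double or triple edge where a_ij * a_ji = 2 or 3), the diagram is a chain of 4 nodes with a double edge at one end; the terminal node there is the unique long simple root (C_4). One simple-root ordering that puts it in standard form is (alpha_1, alpha_4, alpha_2, alpha_3). So the algebra is type C_4, i.e. sp(8).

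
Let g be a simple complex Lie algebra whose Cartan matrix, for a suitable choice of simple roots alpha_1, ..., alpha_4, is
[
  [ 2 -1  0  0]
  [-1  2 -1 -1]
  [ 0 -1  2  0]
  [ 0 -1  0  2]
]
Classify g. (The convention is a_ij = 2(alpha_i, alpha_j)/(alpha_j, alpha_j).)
The matrix has rank 4 with 2's on the diagonal. Reading the off-diagonal entries as Dynkin edges (a single edge where a_ij = a_ji = -1; a double or triple edge where a_ij * a_ji = 2 or 3), the diagram is a chain of 2 nodes with a fork of two nodes at one end (D_4). One simple-root ordering that puts it in standard form is (alpha_1, alpha_2, alpha_3, alpha_4). So the algebra is type D_4, i.e. so(8).

D_4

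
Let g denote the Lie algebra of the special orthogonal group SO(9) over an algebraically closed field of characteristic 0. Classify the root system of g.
This is so(9) with 9 odd, which has dimension 9(9-1)/2 = 36 and rank (9-1)/2 = 4. In the classification of classical Lie algebras, the orthogonal algebra so(2n+1) in an odd number of variables has type B_n; here n = 4, so the Dynkin diagram is a chain of 4 nodes with a double edge at one end; the terminal node there is the unique short simple root (B_4). Hence the type is B_4.

B_4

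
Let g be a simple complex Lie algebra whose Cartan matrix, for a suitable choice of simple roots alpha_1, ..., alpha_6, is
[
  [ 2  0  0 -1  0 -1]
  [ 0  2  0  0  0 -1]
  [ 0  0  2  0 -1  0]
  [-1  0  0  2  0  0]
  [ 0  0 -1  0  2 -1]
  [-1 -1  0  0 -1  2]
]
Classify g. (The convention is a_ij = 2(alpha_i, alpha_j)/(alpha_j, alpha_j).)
E6

The matrix has rank 6 with 2's on the diagonal. Reading the off-diagonal entries as Dynkin edges (a single edge where a_ij = a_ji = -1; a double or triple edge where a_ij * a_ji = 2 or 3), the diagram is a chain of 5 nodes with one extra node attached to the third node from one end (E_6). One simple-root ordering that puts it in standard form is (alpha_4, alpha_2, alpha_1, alpha_6, alpha_5, alpha_3). So the algebra is type E_6.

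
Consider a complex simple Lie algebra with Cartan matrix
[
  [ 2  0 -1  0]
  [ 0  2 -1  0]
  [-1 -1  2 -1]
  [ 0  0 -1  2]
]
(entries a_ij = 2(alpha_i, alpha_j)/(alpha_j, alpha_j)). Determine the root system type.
D4

The matrix has rank 4 with 2's on the diagonal. Reading the off-diagonal entries as Dynkin edges (a single edge where a_ij = a_ji = -1; a double or triple edge where a_ij * a_ji = 2 or 3), the diagram is a chain of 2 nodes with a fork of two nodes at one end (D_4). One simple-root ordering that puts it in standard form is (alpha_4, alpha_3, alpha_2, alpha_1). So the algebra is type D_4, i.e. so(8).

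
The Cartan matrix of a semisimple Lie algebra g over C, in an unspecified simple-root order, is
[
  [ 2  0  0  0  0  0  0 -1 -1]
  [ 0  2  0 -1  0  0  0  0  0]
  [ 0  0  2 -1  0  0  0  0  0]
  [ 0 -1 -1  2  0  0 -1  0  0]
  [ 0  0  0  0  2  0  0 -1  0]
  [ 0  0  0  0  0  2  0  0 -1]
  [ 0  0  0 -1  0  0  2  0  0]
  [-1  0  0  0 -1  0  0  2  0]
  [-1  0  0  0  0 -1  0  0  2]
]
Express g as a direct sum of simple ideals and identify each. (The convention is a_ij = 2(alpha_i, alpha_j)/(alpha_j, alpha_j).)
The diagram associated to this matrix has two connected components: the simple roots {alpha_1, alpha_5, alpha_6, alpha_8, alpha_9} form a chain of 5 nodes with single edges (A_5), and {alpha_2, alpha_3, alpha_4, alpha_7} form a chain of 2 nodes with a fork of two nodes at one end (D_4). A semisimple Lie algebra decomposes uniquely as the direct sum of simple ideals, one per connected component of its Dynkin diagram, so g ≅ A_5 ⊕ D_4 (dimension 35 + 28 = 63).

type A_5 + type D_4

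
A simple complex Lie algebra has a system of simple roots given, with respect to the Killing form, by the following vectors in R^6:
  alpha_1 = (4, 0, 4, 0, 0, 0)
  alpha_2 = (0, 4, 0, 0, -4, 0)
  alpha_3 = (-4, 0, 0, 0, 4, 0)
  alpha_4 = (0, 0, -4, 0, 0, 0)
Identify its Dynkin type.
B4

Compute the Cartan integers a_ij = 2(alpha_i, alpha_j)/(alpha_j, alpha_j); the resulting 4x4 Cartan matrix is
[[2, 0, -1, -2], [0, 2, -1, 0], [-1, -1, 2, 0], [-1, 0, 0, 2]].
The roots have two lengths (squared-length ratio 2:1); the short ones are alpha_{4}. The associated Dynkin diagram is a chain of 4 nodes with a double edge at one end; the terminal node there is the unique short simple root (B_4), so the type is B_4 (the algebra so(9)).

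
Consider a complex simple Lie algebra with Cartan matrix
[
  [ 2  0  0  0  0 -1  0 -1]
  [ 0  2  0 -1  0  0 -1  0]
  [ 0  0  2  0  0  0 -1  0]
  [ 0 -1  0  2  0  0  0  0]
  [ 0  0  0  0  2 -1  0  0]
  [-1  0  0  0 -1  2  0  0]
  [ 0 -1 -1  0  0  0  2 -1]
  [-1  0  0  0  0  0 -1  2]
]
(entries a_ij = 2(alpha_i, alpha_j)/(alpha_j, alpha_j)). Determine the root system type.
E_8

The matrix has rank 8 with 2's on the diagonal. Reading the off-diagonal entries as Dynkin edges (a single edge where a_ij = a_ji = -1; a double or triple edge where a_ij * a_ji = 2 or 3), the diagram is a chain of 7 nodes with one extra node attached to the third node from one end (E_8). One simple-root ordering that puts it in standard form is (alpha_4, alpha_3, alpha_2, alpha_7, alpha_8, alpha_1, alpha_6, alpha_5). So the algebra is type E_8.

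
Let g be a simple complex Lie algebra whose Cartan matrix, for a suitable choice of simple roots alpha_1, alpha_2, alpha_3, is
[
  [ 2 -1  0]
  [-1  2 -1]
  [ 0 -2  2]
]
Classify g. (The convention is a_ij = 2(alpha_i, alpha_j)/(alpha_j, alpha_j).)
The matrix has rank 3 with 2's on the diagonal. Reading the off-diagonal entries as Dynkin edges (a single edge where a_ij = a_ji = -1; a double or triple edge where a_ij * a_ji = 2 or 3), the diagram is a chain of 3 nodes with a double edge at one end; the terminal node there is the unique long simple root (C_3). One simple-root ordering that puts it in standard form is (alpha_1, alpha_2, alpha_3). So the algebra is type C_3, i.e. sp(6).

C_3 (sp(6))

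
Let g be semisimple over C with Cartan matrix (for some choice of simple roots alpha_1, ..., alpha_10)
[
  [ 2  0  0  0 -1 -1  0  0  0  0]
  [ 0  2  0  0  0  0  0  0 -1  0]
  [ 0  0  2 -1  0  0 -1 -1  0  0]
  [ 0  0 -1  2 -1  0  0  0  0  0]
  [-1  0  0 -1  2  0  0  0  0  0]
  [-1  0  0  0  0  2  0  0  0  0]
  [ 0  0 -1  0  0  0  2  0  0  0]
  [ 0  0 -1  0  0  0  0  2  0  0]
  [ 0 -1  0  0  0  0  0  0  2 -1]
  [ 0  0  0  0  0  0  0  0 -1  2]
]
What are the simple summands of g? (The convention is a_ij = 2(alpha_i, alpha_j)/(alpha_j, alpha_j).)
A_3 (sl(4)) ⊕ D_7 (so(14))

The diagram associated to this matrix has two connected components: the simple roots {alpha_2, alpha_9, alpha_10} form a chain of 3 nodes with single edges (A_3), and {alpha_1, alpha_3, alpha_4, alpha_5, alpha_6, alpha_7, alpha_8} form a chain of 5 nodes with a fork of two nodes at one end (D_7). A semisimple Lie algebra decomposes uniquely as the direct sum of simple ideals, one per connected component of its Dynkin diagram, so g ≅ A_3 ⊕ D_7 (dimension 15 + 91 = 106).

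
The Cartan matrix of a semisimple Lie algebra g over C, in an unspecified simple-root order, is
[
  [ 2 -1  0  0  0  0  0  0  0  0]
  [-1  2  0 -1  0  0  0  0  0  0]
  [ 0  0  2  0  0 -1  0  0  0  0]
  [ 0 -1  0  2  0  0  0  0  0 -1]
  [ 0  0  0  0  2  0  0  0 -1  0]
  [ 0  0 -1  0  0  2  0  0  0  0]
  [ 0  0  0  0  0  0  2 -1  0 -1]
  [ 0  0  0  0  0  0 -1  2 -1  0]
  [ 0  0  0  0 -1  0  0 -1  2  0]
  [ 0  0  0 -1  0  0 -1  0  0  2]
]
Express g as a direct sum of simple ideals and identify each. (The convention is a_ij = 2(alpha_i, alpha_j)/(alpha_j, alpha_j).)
A_2 ⊕ A_8

The diagram associated to this matrix has two connected components: the simple roots {alpha_3, alpha_6} form a chain of 2 nodes with single edges (A_2), and {alpha_1, alpha_2, alpha_4, alpha_5, alpha_7, alpha_8, alpha_9, alpha_10} form a chain of 8 nodes with single edges (A_8). A semisimple Lie algebra decomposes uniquely as the direct sum of simple ideals, one per connected component of its Dynkin diagram, so g ≅ A_2 ⊕ A_8 (dimension 8 + 80 = 88).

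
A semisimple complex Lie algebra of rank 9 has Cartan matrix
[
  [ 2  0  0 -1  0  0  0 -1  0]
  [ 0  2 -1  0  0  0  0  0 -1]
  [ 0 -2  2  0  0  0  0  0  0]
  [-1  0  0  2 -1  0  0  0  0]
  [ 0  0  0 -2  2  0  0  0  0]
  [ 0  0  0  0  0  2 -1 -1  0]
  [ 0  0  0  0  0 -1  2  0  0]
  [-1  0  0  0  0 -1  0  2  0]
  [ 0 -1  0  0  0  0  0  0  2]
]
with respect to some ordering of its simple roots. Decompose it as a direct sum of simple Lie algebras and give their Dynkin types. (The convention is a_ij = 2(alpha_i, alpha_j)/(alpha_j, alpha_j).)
C3 + C6

The diagram associated to this matrix has two connected components: the simple roots {alpha_2, alpha_3, alpha_9} form a chain of 3 nodes with a double edge at one end; the terminal node there is the unique long simple root (C_3), and {alpha_1, alpha_4, alpha_5, alpha_6, alpha_7, alpha_8} form a chain of 6 nodes with a double edge at one end; the terminal node there is the unique long simple root (C_6). A semisimple Lie algebra decomposes uniquely as the direct sum of simple ideals, one per connected component of its Dynkin diagram, so g ≅ C_3 ⊕ C_6 (dimension 21 + 78 = 99).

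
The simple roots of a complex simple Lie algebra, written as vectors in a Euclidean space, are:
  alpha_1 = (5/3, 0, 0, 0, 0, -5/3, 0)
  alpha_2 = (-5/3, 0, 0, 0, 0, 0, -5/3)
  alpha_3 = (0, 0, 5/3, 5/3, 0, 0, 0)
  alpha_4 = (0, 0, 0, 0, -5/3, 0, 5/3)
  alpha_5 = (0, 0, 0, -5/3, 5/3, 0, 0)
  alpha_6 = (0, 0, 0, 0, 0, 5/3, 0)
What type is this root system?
Compute the Cartan integers a_ij = 2(alpha_i, alpha_j)/(alpha_j, alpha_j); the resulting 6x6 Cartan matrix is
[[2, -1, 0, 0, 0, -2], [-1, 2, 0, -1, 0, 0], [0, 0, 2, 0, -1, 0], [0, -1, 0, 2, -1, 0], [0, 0, -1, -1, 2, 0], [-1, 0, 0, 0, 0, 2]].
The roots have two lengths (squared-length ratio 2:1); the short ones are alpha_{6}. The associated Dynkin diagram is a chain of 6 nodes with a double edge at one end; the terminal node there is the unique short simple root (B_6), so the type is B_6 (the algebra so(13)).

B6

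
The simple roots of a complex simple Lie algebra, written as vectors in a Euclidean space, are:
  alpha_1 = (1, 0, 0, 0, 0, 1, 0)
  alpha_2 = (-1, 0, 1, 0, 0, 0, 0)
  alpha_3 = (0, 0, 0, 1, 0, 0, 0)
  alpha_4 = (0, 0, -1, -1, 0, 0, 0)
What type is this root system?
Compute the Cartan integers a_ij = 2(alpha_i, alpha_j)/(alpha_j, alpha_j); the resulting 4x4 Cartan matrix is
[[2, -1, 0, 0], [-1, 2, 0, -1], [0, 0, 2, -1], [0, -1, -2, 2]].
The roots have two lengths (squared-length ratio 2:1); the short ones are alpha_{3}. The associated Dynkin diagram is a chain of 4 nodes with a double edge at one end; the terminal node there is the unique short simple root (B_4), so the type is B_4 (the algebra so(9)).

B_4 (so(9))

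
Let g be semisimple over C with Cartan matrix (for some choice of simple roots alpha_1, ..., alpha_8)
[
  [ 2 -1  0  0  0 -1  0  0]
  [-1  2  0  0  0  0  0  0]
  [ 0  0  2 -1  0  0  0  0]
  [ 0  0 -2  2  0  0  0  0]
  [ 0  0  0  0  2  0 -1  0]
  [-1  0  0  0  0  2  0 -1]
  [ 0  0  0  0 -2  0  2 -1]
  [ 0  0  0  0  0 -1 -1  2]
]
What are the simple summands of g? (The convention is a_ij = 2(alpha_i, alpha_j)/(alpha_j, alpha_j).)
The diagram associated to this matrix has two connected components: the simple roots {alpha_3, alpha_4} form a chain of 2 nodes with a double edge at one end; the terminal node there is the unique short simple root (B_2), and {alpha_1, alpha_2, alpha_5, alpha_6, alpha_7, alpha_8} form a chain of 6 nodes with a double edge at one end; the terminal node there is the unique short simple root (B_6). A semisimple Lie algebra decomposes uniquely as the direct sum of simple ideals, one per connected component of its Dynkin diagram, so g ≅ B_2 ⊕ B_6 (dimension 10 + 78 = 88).

type B_2 + type B_6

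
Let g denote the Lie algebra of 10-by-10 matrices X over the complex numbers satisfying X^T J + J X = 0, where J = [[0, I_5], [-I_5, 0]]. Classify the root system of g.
C5

This is sp(10), which has dimension 10(10+1)/2 = 55 and rank 10/2 = 5. In the classification of classical Lie algebras, the symplectic algebra sp(2n) has type C_n; here n = 5, so the Dynkin diagram is a chain of 5 nodes with a double edge at one end; the terminal node there is the unique long simple root (C_5). Hence the type is C_5.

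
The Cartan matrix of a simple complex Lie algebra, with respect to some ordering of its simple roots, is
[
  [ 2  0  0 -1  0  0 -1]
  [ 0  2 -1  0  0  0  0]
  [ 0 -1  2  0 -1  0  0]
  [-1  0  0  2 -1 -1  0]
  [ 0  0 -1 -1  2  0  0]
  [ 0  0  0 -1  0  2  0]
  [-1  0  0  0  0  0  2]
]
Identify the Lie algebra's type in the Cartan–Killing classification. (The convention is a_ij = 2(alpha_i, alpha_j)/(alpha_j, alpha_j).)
E_7

The matrix has rank 7 with 2's on the diagonal. Reading the off-diagonal entries as Dynkin edges (a single edge where a_ij = a_ji = -1; a double or triple edge where a_ij * a_ji = 2 or 3), the diagram is a chain of 6 nodes with one extra node attached to the third node from one end (E_7). One simple-root ordering that puts it in standard form is (alpha_7, alpha_6, alpha_1, alpha_4, alpha_5, alpha_3, alpha_2). So the algebra is type E_7.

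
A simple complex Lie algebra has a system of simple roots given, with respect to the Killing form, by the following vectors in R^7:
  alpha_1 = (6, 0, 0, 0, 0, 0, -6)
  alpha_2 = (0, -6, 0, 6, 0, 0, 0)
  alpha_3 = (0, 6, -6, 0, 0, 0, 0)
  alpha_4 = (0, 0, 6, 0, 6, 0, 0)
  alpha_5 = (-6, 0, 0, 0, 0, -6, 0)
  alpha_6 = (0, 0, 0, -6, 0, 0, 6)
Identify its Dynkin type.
Compute the Cartan integers a_ij = 2(alpha_i, alpha_j)/(alpha_j, alpha_j); the resulting 6x6 Cartan matrix is
[[2, 0, 0, 0, -1, -1], [0, 2, -1, 0, 0, -1], [0, -1, 2, -1, 0, 0], [0, 0, -1, 2, 0, 0], [-1, 0, 0, 0, 2, 0], [-1, -1, 0, 0, 0, 2]].
All simple roots have the same length, so the diagram is simply laced. The associated Dynkin diagram is a chain of 6 nodes with single edges (A_6), so the type is A_6 (the algebra sl(7)).

A_6 (sl(7))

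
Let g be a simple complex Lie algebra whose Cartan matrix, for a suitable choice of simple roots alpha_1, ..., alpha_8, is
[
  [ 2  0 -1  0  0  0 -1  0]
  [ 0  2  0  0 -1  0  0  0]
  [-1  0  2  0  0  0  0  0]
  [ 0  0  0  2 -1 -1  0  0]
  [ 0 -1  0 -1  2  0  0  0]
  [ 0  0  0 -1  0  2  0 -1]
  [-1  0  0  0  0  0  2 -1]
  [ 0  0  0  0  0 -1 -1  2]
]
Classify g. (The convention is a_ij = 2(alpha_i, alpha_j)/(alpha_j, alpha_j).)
The matrix has rank 8 with 2's on the diagonal. Reading the off-diagonal entries as Dynkin edges (a single edge where a_ij = a_ji = -1; a double or triple edge where a_ij * a_ji = 2 or 3), the diagram is a chain of 8 nodes with single edges (A_8). One simple-root ordering that puts it in standard form is (alpha_2, alpha_5, alpha_4, alpha_6, alpha_8, alpha_7, alpha_1, alpha_3). So the algebra is type A_8, i.e. sl(9).

type A_8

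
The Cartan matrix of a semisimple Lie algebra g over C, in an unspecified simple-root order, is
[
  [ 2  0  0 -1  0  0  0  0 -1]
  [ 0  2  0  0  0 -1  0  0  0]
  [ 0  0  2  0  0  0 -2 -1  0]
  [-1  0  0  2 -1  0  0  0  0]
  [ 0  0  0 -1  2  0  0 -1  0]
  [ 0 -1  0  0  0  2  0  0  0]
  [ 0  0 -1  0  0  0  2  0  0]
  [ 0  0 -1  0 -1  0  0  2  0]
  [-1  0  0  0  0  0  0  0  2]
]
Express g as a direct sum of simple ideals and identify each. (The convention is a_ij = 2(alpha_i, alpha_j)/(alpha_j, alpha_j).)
A_2 ⊕ B_7

The diagram associated to this matrix has two connected components: the simple roots {alpha_2, alpha_6} form a chain of 2 nodes with single edges (A_2), and {alpha_1, alpha_3, alpha_4, alpha_5, alpha_7, alpha_8, alpha_9} form a chain of 7 nodes with a double edge at one end; the terminal node there is the unique short simple root (B_7). A semisimple Lie algebra decomposes uniquely as the direct sum of simple ideals, one per connected component of its Dynkin diagram, so g ≅ A_2 ⊕ B_7 (dimension 8 + 105 = 113).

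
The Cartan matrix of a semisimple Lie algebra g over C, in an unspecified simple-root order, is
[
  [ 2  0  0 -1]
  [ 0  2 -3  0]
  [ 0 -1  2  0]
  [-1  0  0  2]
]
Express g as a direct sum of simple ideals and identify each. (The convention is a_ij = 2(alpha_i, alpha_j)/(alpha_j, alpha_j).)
A_2 (sl(3)) ⊕ G_2

The diagram associated to this matrix has two connected components: the simple roots {alpha_1, alpha_4} form a chain of 2 nodes with single edges (A_2), and {alpha_2, alpha_3} form two nodes joined by a triple edge (G_2). A semisimple Lie algebra decomposes uniquely as the direct sum of simple ideals, one per connected component of its Dynkin diagram, so g ≅ A_2 ⊕ G_2 (dimension 8 + 14 = 22).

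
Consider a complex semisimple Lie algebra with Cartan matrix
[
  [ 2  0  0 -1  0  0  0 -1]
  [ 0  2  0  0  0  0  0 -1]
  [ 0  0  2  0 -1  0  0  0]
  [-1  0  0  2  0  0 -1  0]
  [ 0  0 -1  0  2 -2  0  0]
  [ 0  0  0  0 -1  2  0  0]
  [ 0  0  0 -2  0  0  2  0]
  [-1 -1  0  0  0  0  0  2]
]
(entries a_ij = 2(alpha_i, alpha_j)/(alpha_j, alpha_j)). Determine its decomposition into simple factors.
The diagram associated to this matrix has two connected components: the simple roots {alpha_3, alpha_5, alpha_6} form a chain of 3 nodes with a double edge at one end; the terminal node there is the unique short simple root (B_3), and {alpha_1, alpha_2, alpha_4, alpha_7, alpha_8} form a chain of 5 nodes with a double edge at one end; the terminal node there is the unique long simple root (C_5). A semisimple Lie algebra decomposes uniquely as the direct sum of simple ideals, one per connected component of its Dynkin diagram, so g ≅ B_3 ⊕ C_5 (dimension 21 + 55 = 76).

B_3 (so(7)) + C_5 (sp(10))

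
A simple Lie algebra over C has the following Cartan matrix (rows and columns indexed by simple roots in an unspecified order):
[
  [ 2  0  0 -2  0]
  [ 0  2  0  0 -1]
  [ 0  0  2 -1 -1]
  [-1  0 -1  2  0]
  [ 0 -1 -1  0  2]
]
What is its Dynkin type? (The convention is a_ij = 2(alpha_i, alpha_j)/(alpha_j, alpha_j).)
The matrix has rank 5 with 2's on the diagonal. Reading the off-diagonal entries as Dynkin edges (a single edge where a_ij = a_ji = -1; a double or triple edge where a_ij * a_ji = 2 or 3), the diagram is a chain of 5 nodes with a double edge at one end; the terminal node there is the unique long simple root (C_5). One simple-root ordering that puts it in standard form is (alpha_2, alpha_5, alpha_3, alpha_4, alpha_1). So the algebra is type C_5, i.e. sp(10).

C_5 (sp(10))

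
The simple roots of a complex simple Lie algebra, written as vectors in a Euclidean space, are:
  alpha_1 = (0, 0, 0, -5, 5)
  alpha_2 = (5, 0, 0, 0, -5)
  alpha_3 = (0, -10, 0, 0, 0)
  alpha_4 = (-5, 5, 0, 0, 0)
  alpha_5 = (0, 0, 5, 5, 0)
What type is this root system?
C_5

Compute the Cartan integers a_ij = 2(alpha_i, alpha_j)/(alpha_j, alpha_j); the resulting 5x5 Cartan matrix is
[[2, -1, 0, 0, -1], [-1, 2, 0, -1, 0], [0, 0, 2, -2, 0], [0, -1, -1, 2, 0], [-1, 0, 0, 0, 2]].
The roots have two lengths (squared-length ratio 2:1); the short ones are alpha_{1,2,4,5}. The associated Dynkin diagram is a chain of 5 nodes with a double edge at one end; the terminal node there is the unique long simple root (C_5), so the type is C_5 (the algebra sp(10)).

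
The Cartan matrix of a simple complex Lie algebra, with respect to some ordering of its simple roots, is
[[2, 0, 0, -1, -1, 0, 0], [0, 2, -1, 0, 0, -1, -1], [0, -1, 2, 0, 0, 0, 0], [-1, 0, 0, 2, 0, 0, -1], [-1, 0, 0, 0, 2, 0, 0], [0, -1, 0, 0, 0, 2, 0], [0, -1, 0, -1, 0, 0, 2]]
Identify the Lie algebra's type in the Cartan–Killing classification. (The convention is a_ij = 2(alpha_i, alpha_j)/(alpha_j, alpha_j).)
D7

The matrix has rank 7 with 2's on the diagonal. Reading the off-diagonal entries as Dynkin edges (a single edge where a_ij = a_ji = -1; a double or triple edge where a_ij * a_ji = 2 or 3), the diagram is a chain of 5 nodes with a fork of two nodes at one end (D_7). One simple-root ordering that puts it in standard form is (alpha_5, alpha_1, alpha_4, alpha_7, alpha_2, alpha_3, alpha_6). So the algebra is type D_7, i.e. so(14).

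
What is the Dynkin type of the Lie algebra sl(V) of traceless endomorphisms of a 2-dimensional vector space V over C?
This is sl(2), which has dimension 2^2 - 1 = 3 and rank 2 - 1 = 1 (a Cartan subalgebra is the diagonal traceless matrices). In the classification of classical Lie algebras, the special linear algebra sl(n+1) has type A_n; here n = 1, so the Dynkin diagram is a chain of 1 nodes with single edges (A_1). Hence the type is A_1.

A_1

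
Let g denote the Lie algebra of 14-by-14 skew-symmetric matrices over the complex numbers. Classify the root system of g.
D_7 (so(14))

This is so(14) with 14 even, which has dimension 14(14-1)/2 = 91 and rank 14/2 = 7. In the classification of classical Lie algebras, the orthogonal algebra so(2n) in an even number of variables has type D_n; here n = 7, so the Dynkin diagram is a chain of 5 nodes with a fork of two nodes at one end (D_7). Hence the type is D_7.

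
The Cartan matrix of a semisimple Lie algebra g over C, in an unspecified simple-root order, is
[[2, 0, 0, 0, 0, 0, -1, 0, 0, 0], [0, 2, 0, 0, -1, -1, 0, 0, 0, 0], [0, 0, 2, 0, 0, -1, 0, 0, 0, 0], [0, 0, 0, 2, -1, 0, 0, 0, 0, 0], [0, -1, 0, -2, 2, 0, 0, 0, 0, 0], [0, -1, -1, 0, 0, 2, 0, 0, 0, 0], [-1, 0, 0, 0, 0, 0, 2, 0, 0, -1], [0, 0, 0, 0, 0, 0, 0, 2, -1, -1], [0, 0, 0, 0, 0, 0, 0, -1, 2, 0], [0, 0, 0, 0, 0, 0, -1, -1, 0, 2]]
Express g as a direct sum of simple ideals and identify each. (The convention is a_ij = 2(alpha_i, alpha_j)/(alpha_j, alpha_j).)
The diagram associated to this matrix has two connected components: the simple roots {alpha_1, alpha_7, alpha_8, alpha_9, alpha_10} form a chain of 5 nodes with single edges (A_5), and {alpha_2, alpha_3, alpha_4, alpha_5, alpha_6} form a chain of 5 nodes with a double edge at one end; the terminal node there is the unique short simple root (B_5). A semisimple Lie algebra decomposes uniquely as the direct sum of simple ideals, one per connected component of its Dynkin diagram, so g ≅ A_5 ⊕ B_5 (dimension 35 + 55 = 90).

A_5 (sl(6)) + B_5 (so(11))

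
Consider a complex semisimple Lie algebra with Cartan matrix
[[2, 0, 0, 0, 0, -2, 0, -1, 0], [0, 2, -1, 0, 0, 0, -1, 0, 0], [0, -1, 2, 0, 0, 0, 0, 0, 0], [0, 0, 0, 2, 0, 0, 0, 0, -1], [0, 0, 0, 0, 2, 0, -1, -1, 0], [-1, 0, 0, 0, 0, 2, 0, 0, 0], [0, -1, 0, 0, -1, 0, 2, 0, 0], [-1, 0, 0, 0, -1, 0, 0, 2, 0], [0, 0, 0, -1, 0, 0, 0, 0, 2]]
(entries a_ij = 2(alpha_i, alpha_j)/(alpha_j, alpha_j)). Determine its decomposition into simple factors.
A2 ⊕ B7

The diagram associated to this matrix has two connected components: the simple roots {alpha_4, alpha_9} form a chain of 2 nodes with single edges (A_2), and {alpha_1, alpha_2, alpha_3, alpha_5, alpha_6, alpha_7, alpha_8} form a chain of 7 nodes with a double edge at one end; the terminal node there is the unique short simple root (B_7). A semisimple Lie algebra decomposes uniquely as the direct sum of simple ideals, one per connected component of its Dynkin diagram, so g ≅ A_2 ⊕ B_7 (dimension 8 + 105 = 113).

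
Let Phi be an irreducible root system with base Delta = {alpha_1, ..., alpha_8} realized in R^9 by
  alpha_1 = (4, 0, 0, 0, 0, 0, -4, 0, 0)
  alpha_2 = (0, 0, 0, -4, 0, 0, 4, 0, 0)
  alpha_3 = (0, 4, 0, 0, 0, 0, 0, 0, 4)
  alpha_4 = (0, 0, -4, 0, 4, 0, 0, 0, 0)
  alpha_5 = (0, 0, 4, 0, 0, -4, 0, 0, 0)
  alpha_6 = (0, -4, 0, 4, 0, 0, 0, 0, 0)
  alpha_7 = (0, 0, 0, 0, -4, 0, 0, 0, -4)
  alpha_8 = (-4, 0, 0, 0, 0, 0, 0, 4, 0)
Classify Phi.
Compute the Cartan integers a_ij = 2(alpha_i, alpha_j)/(alpha_j, alpha_j); the resulting 8x8 Cartan matrix is
[[2, -1, 0, 0, 0, 0, 0, -1], [-1, 2, 0, 0, 0, -1, 0, 0], [0, 0, 2, 0, 0, -1, -1, 0], [0, 0, 0, 2, -1, 0, -1, 0], [0, 0, 0, -1, 2, 0, 0, 0], [0, -1, -1, 0, 0, 2, 0, 0], [0, 0, -1, -1, 0, 0, 2, 0], [-1, 0, 0, 0, 0, 0, 0, 2]].
All simple roots have the same length, so the diagram is simply laced. The associated Dynkin diagram is a chain of 8 nodes with single edges (A_8), so the type is A_8 (the algebra sl(9)).

A_8 (sl(9))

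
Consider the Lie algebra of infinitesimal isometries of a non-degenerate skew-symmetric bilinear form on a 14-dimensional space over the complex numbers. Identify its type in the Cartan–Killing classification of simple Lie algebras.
type C_7

This is sp(14), which has dimension 14(14+1)/2 = 105 and rank 14/2 = 7. In the classification of classical Lie algebras, the symplectic algebra sp(2n) has type C_n; here n = 7, so the Dynkin diagram is a chain of 7 nodes with a double edge at one end; the terminal node there is the unique long simple root (C_7). Hence the type is C_7.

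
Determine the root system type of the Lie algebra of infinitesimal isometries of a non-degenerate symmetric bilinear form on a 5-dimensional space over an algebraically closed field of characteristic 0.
B_2 (so(5))

This is so(5) with 5 odd, which has dimension 5(5-1)/2 = 10 and rank (5-1)/2 = 2. In the classification of classical Lie algebras, the orthogonal algebra so(2n+1) in an odd number of variables has type B_n; here n = 2, so the Dynkin diagram is a chain of 2 nodes with a double edge at one end; the terminal node there is the unique short simple root (B_2). Hence the type is B_2.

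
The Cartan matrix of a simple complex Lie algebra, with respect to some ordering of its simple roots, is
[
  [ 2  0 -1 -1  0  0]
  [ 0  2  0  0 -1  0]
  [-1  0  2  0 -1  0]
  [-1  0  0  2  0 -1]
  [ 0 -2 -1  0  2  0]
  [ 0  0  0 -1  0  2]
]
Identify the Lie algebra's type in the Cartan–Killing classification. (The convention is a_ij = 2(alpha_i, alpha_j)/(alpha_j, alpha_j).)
The matrix has rank 6 with 2's on the diagonal. Reading the off-diagonal entries as Dynkin edges (a single edge where a_ij = a_ji = -1; a double or triple edge where a_ij * a_ji = 2 or 3), the diagram is a chain of 6 nodes with a double edge at one end; the terminal node there is the unique short simple root (B_6). One simple-root ordering that puts it in standard form is (alpha_6, alpha_4, alpha_1, alpha_3, alpha_5, alpha_2). So the algebra is type B_6, i.e. so(13).

B_6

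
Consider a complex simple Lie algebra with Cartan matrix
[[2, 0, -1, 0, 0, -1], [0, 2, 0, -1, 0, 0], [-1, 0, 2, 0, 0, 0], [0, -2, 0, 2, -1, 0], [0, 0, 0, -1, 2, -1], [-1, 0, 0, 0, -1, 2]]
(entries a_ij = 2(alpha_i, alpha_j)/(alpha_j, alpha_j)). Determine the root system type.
The matrix has rank 6 with 2's on the diagonal. Reading the off-diagonal entries as Dynkin edges (a single edge where a_ij = a_ji = -1; a double or triple edge where a_ij * a_ji = 2 or 3), the diagram is a chain of 6 nodes with a double edge at one end; the terminal node there is the unique short simple root (B_6). One simple-root ordering that puts it in standard form is (alpha_3, alpha_1, alpha_6, alpha_5, alpha_4, alpha_2). So the algebra is type B_6, i.e. so(13).

B_6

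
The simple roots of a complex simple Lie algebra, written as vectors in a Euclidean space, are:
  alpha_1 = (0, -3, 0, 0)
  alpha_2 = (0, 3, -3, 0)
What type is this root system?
Compute the Cartan integers a_ij = 2(alpha_i, alpha_j)/(alpha_j, alpha_j); the resulting 2x2 Cartan matrix is
[[2, -1], [-2, 2]].
The roots have two lengths (squared-length ratio 2:1); the short ones are alpha_{1}. The associated Dynkin diagram is a chain of 2 nodes with a double edge at one end; the terminal node there is the unique short simple root (B_2), so the type is B_2 (the algebra so(5)).

B_2 (so(5))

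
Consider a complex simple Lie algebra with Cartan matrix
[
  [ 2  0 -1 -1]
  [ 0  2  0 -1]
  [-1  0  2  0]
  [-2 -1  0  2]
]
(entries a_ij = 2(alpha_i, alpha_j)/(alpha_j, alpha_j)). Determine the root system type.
F4

The matrix has rank 4 with 2's on the diagonal. Reading the off-diagonal entries as Dynkin edges (a single edge where a_ij = a_ji = -1; a double or triple edge where a_ij * a_ji = 2 or 3), the diagram is a chain of 4 nodes with a double edge between the middle two (F_4). One simple-root ordering that puts it in standard form is (alpha_2, alpha_4, alpha_1, alpha_3). So the algebra is type F_4.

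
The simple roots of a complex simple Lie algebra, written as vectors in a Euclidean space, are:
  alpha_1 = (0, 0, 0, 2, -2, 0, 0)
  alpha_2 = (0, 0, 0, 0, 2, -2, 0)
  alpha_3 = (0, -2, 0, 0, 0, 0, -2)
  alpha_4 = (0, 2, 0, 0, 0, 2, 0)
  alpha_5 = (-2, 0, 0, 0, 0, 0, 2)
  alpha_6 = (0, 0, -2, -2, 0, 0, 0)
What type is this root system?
A_6

Compute the Cartan integers a_ij = 2(alpha_i, alpha_j)/(alpha_j, alpha_j); the resulting 6x6 Cartan matrix is
[[2, -1, 0, 0, 0, -1], [-1, 2, 0, -1, 0, 0], [0, 0, 2, -1, -1, 0], [0, -1, -1, 2, 0, 0], [0, 0, -1, 0, 2, 0], [-1, 0, 0, 0, 0, 2]].
All simple roots have the same length, so the diagram is simply laced. The associated Dynkin diagram is a chain of 6 nodes with single edges (A_6), so the type is A_6 (the algebra sl(7)).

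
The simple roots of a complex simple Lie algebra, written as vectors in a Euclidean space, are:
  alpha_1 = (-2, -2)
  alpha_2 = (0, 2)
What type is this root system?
Compute the Cartan integers a_ij = 2(alpha_i, alpha_j)/(alpha_j, alpha_j); the resulting 2x2 Cartan matrix is
[[2, -2], [-1, 2]].
The roots have two lengths (squared-length ratio 2:1); the short ones are alpha_{2}. The associated Dynkin diagram is a chain of 2 nodes with a double edge at one end; the terminal node there is the unique short simple root (B_2), so the type is B_2 (the algebra so(5)).

B_2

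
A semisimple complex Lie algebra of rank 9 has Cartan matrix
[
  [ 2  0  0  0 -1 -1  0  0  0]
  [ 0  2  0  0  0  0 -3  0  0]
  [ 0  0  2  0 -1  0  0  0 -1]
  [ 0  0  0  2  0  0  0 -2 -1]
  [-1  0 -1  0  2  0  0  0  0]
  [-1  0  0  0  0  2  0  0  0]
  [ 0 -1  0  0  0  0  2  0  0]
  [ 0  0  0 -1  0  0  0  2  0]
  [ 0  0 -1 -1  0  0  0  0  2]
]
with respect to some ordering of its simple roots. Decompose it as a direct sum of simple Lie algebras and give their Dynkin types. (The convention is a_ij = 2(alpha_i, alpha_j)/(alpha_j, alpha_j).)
type B_7 ⊕ type G_2

The diagram associated to this matrix has two connected components: the simple roots {alpha_1, alpha_3, alpha_4, alpha_5, alpha_6, alpha_8, alpha_9} form a chain of 7 nodes with a double edge at one end; the terminal node there is the unique short simple root (B_7), and {alpha_2, alpha_7} form two nodes joined by a triple edge (G_2). A semisimple Lie algebra decomposes uniquely as the direct sum of simple ideals, one per connected component of its Dynkin diagram, so g ≅ B_7 ⊕ G_2 (dimension 105 + 14 = 119).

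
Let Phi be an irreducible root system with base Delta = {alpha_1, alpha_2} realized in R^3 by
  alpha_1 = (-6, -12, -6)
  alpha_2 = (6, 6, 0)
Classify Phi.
type G_2

Compute the Cartan integers a_ij = 2(alpha_i, alpha_j)/(alpha_j, alpha_j); the resulting 2x2 Cartan matrix is
[[2, -3], [-1, 2]].
The roots have two lengths (squared-length ratio 3:1); the short ones are alpha_{2}. The associated Dynkin diagram is two nodes joined by a triple edge (G_2), so the type is G_2.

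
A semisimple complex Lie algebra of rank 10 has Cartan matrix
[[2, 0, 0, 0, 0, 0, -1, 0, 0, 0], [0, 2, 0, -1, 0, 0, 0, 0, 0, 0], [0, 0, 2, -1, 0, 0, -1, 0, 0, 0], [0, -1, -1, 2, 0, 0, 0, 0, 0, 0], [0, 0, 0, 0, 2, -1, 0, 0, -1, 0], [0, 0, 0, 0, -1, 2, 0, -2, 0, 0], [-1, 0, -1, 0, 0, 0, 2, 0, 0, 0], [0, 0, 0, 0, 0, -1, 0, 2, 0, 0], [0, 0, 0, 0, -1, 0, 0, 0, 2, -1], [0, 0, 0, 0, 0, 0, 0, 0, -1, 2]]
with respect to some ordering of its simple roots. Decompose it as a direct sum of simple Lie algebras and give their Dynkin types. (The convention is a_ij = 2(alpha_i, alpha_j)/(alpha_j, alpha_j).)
A_5 (sl(6)) + B_5 (so(11))

The diagram associated to this matrix has two connected components: the simple roots {alpha_1, alpha_2, alpha_3, alpha_4, alpha_7} form a chain of 5 nodes with single edges (A_5), and {alpha_5, alpha_6, alpha_8, alpha_9, alpha_10} form a chain of 5 nodes with a double edge at one end; the terminal node there is the unique short simple root (B_5). A semisimple Lie algebra decomposes uniquely as the direct sum of simple ideals, one per connected component of its Dynkin diagram, so g ≅ A_5 ⊕ B_5 (dimension 35 + 55 = 90).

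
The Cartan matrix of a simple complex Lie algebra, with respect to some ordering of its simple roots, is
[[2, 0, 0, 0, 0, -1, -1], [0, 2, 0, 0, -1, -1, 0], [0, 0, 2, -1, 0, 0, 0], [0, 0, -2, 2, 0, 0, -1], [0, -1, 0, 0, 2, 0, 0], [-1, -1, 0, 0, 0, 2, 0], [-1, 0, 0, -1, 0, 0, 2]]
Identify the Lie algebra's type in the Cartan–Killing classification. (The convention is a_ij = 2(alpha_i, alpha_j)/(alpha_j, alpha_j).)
The matrix has rank 7 with 2's on the diagonal. Reading the off-diagonal entries as Dynkin edges (a single edge where a_ij = a_ji = -1; a double or triple edge where a_ij * a_ji = 2 or 3), the diagram is a chain of 7 nodes with a double edge at one end; the terminal node there is the unique short simple root (B_7). One simple-root ordering that puts it in standard form is (alpha_5, alpha_2, alpha_6, alpha_1, alpha_7, alpha_4, alpha_3). So the algebra is type B_7, i.e. so(15).

B7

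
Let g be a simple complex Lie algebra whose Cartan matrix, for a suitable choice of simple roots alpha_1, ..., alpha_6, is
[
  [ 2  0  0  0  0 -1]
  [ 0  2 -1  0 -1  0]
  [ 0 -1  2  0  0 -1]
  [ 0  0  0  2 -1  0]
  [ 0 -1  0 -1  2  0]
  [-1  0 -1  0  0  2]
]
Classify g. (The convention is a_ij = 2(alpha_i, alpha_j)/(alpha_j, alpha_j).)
The matrix has rank 6 with 2's on the diagonal. Reading the off-diagonal entries as Dynkin edges (a single edge where a_ij = a_ji = -1; a double or triple edge where a_ij * a_ji = 2 or 3), the diagram is a chain of 6 nodes with single edges (A_6). One simple-root ordering that puts it in standard form is (alpha_4, alpha_5, alpha_2, alpha_3, alpha_6, alpha_1). So the algebra is type A_6, i.e. sl(7).

A6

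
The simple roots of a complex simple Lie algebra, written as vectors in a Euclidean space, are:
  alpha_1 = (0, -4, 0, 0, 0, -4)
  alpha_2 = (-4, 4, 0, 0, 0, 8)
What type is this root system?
Compute the Cartan integers a_ij = 2(alpha_i, alpha_j)/(alpha_j, alpha_j); the resulting 2x2 Cartan matrix is
[[2, -1], [-3, 2]].
The roots have two lengths (squared-length ratio 3:1); the short ones are alpha_{1}. The associated Dynkin diagram is two nodes joined by a triple edge (G_2), so the type is G_2.

G_2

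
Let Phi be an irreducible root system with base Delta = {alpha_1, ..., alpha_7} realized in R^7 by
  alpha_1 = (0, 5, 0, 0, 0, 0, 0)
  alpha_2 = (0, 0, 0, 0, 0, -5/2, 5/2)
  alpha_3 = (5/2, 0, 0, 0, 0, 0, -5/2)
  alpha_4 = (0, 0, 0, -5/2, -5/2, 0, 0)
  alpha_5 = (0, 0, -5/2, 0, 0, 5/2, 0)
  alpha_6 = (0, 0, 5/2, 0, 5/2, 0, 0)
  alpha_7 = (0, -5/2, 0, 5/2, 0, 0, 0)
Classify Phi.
Compute the Cartan integers a_ij = 2(alpha_i, alpha_j)/(alpha_j, alpha_j); the resulting 7x7 Cartan matrix is
[[2, 0, 0, 0, 0, 0, -2], [0, 2, -1, 0, -1, 0, 0], [0, -1, 2, 0, 0, 0, 0], [0, 0, 0, 2, 0, -1, -1], [0, -1, 0, 0, 2, -1, 0], [0, 0, 0, -1, -1, 2, 0], [-1, 0, 0, -1, 0, 0, 2]].
The roots have two lengths (squared-length ratio 2:1); the short ones are alpha_{2,3,4,5,6,7}. The associated Dynkin diagram is a chain of 7 nodes with a double edge at one end; the terminal node there is the unique long simple root (C_7), so the type is C_7 (the algebra sp(14)).

C7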